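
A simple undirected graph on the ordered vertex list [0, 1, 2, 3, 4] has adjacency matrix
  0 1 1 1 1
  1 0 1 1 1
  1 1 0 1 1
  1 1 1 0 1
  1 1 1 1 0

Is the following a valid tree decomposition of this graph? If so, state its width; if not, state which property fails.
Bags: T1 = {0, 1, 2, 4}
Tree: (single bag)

No — vertex 3 appears in no bag.

A tree decomposition must satisfy three properties: every vertex lies in some bag; for every edge, both endpoints lie together in some bag; and for every vertex, the bags containing it form a connected subtree. Here vertex 3 appears in no bag, so the decomposition is invalid.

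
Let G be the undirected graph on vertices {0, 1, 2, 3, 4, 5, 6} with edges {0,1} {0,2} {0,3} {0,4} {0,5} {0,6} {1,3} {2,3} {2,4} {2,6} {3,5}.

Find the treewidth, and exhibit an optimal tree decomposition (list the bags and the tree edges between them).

Treewidth 2.
One such decomposition:
Bags: B1 = {0, 2, 3}  B2 = {0, 1, 3}  B3 = {0, 2, 4}  B4 = {0, 3, 5}  B5 = {0, 2, 6}
Tree: B1–B2, B1–B3, B2–B4, B1–B5

The largest bag has 3 vertices, giving width 2; this decomposition certifies tw(G) ≤ 2. Conversely, {0, 1, 3} is a clique of size 3, and the vertices of any clique must share a bag in every tree decomposition; so some bag has ≥ 3 vertices and tw(G) ≥ 2. Combining the bounds, tw(G) = 2.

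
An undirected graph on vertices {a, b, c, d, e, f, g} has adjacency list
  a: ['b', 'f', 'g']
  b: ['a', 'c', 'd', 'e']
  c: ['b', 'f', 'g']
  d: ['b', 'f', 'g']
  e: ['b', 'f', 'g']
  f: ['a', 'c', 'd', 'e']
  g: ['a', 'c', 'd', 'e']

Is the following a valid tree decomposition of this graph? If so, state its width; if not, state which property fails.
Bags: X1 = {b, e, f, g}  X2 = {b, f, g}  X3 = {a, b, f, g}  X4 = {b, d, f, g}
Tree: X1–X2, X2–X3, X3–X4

A tree decomposition must satisfy three properties: every vertex lies in some bag; for every edge, both endpoints lie together in some bag; and for every vertex, the bags containing it form a connected subtree. Here vertex c appears in no bag, so the decomposition is invalid.

No — vertex c appears in no bag.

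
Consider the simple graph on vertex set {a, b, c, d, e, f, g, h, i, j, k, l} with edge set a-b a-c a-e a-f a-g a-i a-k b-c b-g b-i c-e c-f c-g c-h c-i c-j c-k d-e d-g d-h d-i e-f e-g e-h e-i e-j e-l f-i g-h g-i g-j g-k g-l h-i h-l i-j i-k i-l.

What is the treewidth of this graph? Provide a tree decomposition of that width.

Treewidth 4.
One such decomposition:
Bags: B1 = {a, c, e, g, i}  B2 = {c, e, g, h, i}  B3 = {a, c, e, f, i}  B4 = {a, c, g, i, k}  B5 = {d, e, g, h, i}  B6 = {c, e, g, i, j}  B7 = {a, b, c, g, i}  B8 = {e, g, h, i, l}
Tree: B1–B2, B1–B3, B1–B4, B2–B5, B1–B6, B4–B7, B5–B8

The largest bag has 5 vertices, giving width 4; this decomposition certifies tw(G) ≤ 4. Conversely, {d, e, g, h, i} is a clique of size 5, and the vertices of any clique must share a bag in every tree decomposition; so some bag has ≥ 5 vertices and tw(G) ≥ 4. Therefore the treewidth is 4.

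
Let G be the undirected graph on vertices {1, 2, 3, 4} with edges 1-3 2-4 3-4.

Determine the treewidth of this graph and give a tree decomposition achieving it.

The largest bag has 2 vertices, giving width 1; this decomposition certifies tw(G) ≤ 1. Since G has at least one edge (e.g. 2–4), it is not an edgeless graph, so tw(G) ≥ 1. The upper and lower bounds meet at 1, so that is the treewidth.

Treewidth 1.
One such decomposition:
Bags: B1 = {2, 4}  B2 = {3, 4}  B3 = {1, 3}
Tree: B1–B2, B2–B3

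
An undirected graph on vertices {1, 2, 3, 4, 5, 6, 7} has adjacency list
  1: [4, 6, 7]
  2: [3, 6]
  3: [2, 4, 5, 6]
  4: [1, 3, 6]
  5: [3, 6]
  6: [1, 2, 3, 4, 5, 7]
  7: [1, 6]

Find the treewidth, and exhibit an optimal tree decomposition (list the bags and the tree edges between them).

Treewidth 2.
One optimal decomposition is:
Bags: B1 = {2, 3, 6}  B2 = {3, 4, 6}  B3 = {3, 5, 6}  B4 = {1, 4, 6}  B5 = {1, 6, 7}
Tree: B1–B2, B2–B3, B2–B4, B4–B5

Every bag has size at most 3, so the width is 3 − 1 = 2 and tw(G) ≤ 2. On the other hand G contains the 3-clique {1, 4, 6}. A clique must lie in a single bag of any decomposition, so no decomposition can have width below 2. Therefore the treewidth is 2.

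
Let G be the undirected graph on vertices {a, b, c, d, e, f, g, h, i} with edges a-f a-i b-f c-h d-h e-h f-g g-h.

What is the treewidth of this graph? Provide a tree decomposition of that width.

Treewidth 1.
One such decomposition:
Bags: B1 = {d, h}  B2 = {g, h}  B3 = {c, h}  B4 = {e, h}  B5 = {f, g}  B6 = {b, f}  B7 = {a, f}  B8 = {a, i}
Tree: B1–B2, B2–B3, B1–B4, B2–B5, B5–B6, B6–B7, B7–B8

Every bag has size at most 2, so the width is 2 − 1 = 1 and tw(G) ≤ 1. Any graph with an edge has treewidth ≥ 1, and G has the edge h–d. Hence tw(G) = 1 exactly.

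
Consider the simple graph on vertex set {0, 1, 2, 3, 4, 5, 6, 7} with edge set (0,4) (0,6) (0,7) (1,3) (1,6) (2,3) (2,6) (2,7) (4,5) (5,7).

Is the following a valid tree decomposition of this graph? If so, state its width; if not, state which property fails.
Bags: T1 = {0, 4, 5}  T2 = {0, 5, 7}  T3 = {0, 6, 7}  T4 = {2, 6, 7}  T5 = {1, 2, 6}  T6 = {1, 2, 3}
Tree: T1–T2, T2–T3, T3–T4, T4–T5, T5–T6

Checking the three conditions: (i) the bags cover all of {0, 1, 2, 3, 4, 5, 6, 7}; (ii) for each edge, some bag contains both endpoints; (iii) the bags containing any fixed vertex form a subtree. All hold, so the decomposition is valid with width 3 − 1 = 2.

Yes; width 2.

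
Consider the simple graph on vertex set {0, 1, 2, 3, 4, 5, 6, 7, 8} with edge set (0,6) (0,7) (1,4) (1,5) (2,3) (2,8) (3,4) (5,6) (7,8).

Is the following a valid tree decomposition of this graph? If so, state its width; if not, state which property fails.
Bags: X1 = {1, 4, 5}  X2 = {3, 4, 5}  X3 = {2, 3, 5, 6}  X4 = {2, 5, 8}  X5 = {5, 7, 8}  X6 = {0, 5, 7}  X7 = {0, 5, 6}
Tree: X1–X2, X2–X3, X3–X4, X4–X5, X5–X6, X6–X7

A tree decomposition must satisfy three properties: every vertex lies in some bag; for every edge, both endpoints lie together in some bag; and for every vertex, the bags containing it form a connected subtree. Here bags containing vertex 6 are not connected in the tree, so the decomposition is invalid.

No — bags containing vertex 6 are not connected in the tree.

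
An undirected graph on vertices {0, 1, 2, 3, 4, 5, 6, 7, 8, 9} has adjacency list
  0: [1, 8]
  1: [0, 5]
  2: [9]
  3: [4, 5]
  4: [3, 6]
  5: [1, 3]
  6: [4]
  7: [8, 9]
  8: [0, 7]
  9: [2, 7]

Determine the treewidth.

1

A width-1 tree decomposition is:
Bags: B1 = {4, 6}  B2 = {3, 4}  B3 = {3, 5}  B4 = {1, 5}  B5 = {0, 1}  B6 = {0, 8}  B7 = {7, 8}  B8 = {7, 9}  B9 = {2, 9}
Tree: B1–B2, B2–B3, B3–B4, B4–B5, B5–B6, B6–B7, B7–B8, B8–B9
Each bag holds 2 vertices, so the decomposition has width 1, which upper-bounds the treewidth. Any graph with an edge has treewidth ≥ 1, and G has the edge 6–4. The upper and lower bounds meet at 1, so that is the treewidth.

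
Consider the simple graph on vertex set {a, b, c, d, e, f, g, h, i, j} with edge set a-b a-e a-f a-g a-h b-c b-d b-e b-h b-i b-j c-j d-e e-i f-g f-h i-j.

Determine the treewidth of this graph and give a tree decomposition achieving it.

Each bag holds 3 vertices, so the decomposition has width 2, which upper-bounds the treewidth. For the lower bound, the 3 vertices {a, f, g} are pairwise adjacent, and any tree decomposition puts a clique entirely inside one bag — forcing width ≥ 2. Hence tw(G) = 2 exactly.

Treewidth 2.
One optimal decomposition is:
Bags: B1 = {a, b, h}  B2 = {a, b, e}  B3 = {a, f, h}  B4 = {b, e, i}  B5 = {b, i, j}  B6 = {b, d, e}  B7 = {b, c, j}  B8 = {a, f, g}
Tree: B1–B2, B1–B3, B2–B4, B4–B5, B4–B6, B5–B7, B3–B8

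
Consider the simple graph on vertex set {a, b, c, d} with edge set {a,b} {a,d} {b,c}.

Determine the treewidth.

A width-1 tree decomposition is:
Bags: B1 = {b, c}  B2 = {a, b}  B3 = {a, d}
Tree: B1–B2, B2–B3
The largest bag has 2 vertices, giving width 1; this decomposition certifies tw(G) ≤ 1. Since G has at least one edge (e.g. c–b), it is not an edgeless graph, so tw(G) ≥ 1. Hence tw(G) = 1 exactly.

1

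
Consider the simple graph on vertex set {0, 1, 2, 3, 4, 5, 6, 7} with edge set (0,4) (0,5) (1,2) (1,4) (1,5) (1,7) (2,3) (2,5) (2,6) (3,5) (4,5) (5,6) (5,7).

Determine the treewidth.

A width-2 tree decomposition is:
Bags: B1 = {2, 3, 5}  B2 = {2, 5, 6}  B3 = {1, 2, 5}  B4 = {1, 4, 5}  B5 = {0, 4, 5}  B6 = {1, 5, 7}
Tree: B1–B2, B2–B3, B3–B4, B4–B5, B4–B6
The largest bag has 3 vertices, giving width 2; this decomposition certifies tw(G) ≤ 2. On the other hand G contains the 3-clique {0, 4, 5}. A clique must lie in a single bag of any decomposition, so no decomposition can have width below 2. Hence tw(G) = 2 exactly.

2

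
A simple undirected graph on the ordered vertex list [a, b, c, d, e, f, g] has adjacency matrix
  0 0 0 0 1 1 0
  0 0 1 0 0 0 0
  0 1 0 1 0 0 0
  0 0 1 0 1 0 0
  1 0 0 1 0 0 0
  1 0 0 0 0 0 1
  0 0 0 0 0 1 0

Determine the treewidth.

1

A width-1 tree decomposition is:
Bags: B1 = {f, g}  B2 = {a, f}  B3 = {a, e}  B4 = {d, e}  B5 = {c, d}  B6 = {b, c}
Tree: B1–B2, B2–B3, B3–B4, B4–B5, B5–B6
The largest bag has 2 vertices, giving width 1; this decomposition certifies tw(G) ≤ 1. Since G has at least one edge (e.g. g–f), it is not an edgeless graph, so tw(G) ≥ 1. Combining the bounds, tw(G) = 1.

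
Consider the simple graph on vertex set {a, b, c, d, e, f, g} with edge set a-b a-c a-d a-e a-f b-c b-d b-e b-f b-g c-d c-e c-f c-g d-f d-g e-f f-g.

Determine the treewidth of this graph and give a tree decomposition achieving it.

Treewidth 4.
Bags: B1 = {b, c, d, f, g}  B2 = {a, b, c, d, f}  B3 = {a, b, c, e, f}
Tree: B1–B2, B2–B3

Every bag has size at most 5, so the width is 5 − 1 = 4 and tw(G) ≤ 4. For the lower bound, the 5 vertices {b, c, d, f, g} are pairwise adjacent, and any tree decomposition puts a clique entirely inside one bag — forcing width ≥ 4. Therefore the treewidth is 4.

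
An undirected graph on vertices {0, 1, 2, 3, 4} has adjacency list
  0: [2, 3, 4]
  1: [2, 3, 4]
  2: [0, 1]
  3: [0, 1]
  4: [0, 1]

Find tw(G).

A width-2 tree decomposition is:
Bags: B1 = {0, 1, 3}  B2 = {0, 1, 4}  B3 = {0, 1, 2}
Tree: B1–B2, B2–B3
Each bag holds 3 vertices, so the decomposition has width 2, which upper-bounds the treewidth. Since 0–3–1–4–0 is a cycle in G, G is not acyclic. Forests are exactly the graphs of treewidth ≤ 1, so tw(G) ≥ 2. The upper and lower bounds meet at 2, so that is the treewidth.

2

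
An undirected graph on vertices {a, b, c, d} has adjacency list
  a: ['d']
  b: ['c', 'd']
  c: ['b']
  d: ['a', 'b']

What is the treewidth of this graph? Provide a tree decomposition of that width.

Every bag has size at most 2, so the width is 2 − 1 = 1 and tw(G) ≤ 1. G has an edge, so its treewidth is at least 1. Combining the bounds, tw(G) = 1.

Treewidth 1.
Bags: B1 = {a, d}  B2 = {b, d}  B3 = {b, c}
Tree: B1–B2, B2–B3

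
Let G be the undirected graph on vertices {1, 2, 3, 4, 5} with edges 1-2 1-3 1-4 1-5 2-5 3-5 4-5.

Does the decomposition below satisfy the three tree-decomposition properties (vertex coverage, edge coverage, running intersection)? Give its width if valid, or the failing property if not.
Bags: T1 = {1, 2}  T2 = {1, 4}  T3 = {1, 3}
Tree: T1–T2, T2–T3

A tree decomposition must satisfy three properties: every vertex lies in some bag; for every edge, both endpoints lie together in some bag; and for every vertex, the bags containing it form a connected subtree. Here vertex 5 appears in no bag, so the decomposition is invalid.

No — vertex 5 appears in no bag.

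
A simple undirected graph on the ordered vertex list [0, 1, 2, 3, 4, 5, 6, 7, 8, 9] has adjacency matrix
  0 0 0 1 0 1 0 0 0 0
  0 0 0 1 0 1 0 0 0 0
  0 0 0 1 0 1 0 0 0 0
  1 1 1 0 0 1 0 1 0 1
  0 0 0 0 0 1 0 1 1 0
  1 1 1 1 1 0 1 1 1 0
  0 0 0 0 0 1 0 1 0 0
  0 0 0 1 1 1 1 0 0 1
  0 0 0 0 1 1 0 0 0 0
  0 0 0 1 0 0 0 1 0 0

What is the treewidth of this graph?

2

A width-2 tree decomposition is:
Bags: B1 = {4, 5, 7}  B2 = {3, 5, 7}  B3 = {0, 3, 5}  B4 = {5, 6, 7}  B5 = {4, 5, 8}  B6 = {1, 3, 5}  B7 = {3, 7, 9}  B8 = {2, 3, 5}
Tree: B1–B2, B2–B3, B2–B4, B1–B5, B2–B6, B2–B7, B2–B8
Every bag has size at most 3, so the width is 3 − 1 = 2 and tw(G) ≤ 2. Conversely, {3, 7, 9} is a clique of size 3, and the vertices of any clique must share a bag in every tree decomposition; so some bag has ≥ 3 vertices and tw(G) ≥ 2. Hence tw(G) = 2 exactly.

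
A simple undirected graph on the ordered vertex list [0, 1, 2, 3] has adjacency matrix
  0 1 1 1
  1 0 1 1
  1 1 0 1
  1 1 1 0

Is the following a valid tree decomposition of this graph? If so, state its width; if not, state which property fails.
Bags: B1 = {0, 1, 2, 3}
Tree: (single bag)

Every vertex of G appears in some bag (union = {0, 1, 2, 3}); every edge is covered by a bag; and for each vertex v the set of bags containing v is connected in the bag tree. The decomposition is therefore valid. The largest bag has 4 vertices, so the width is 3.

Yes; width 3.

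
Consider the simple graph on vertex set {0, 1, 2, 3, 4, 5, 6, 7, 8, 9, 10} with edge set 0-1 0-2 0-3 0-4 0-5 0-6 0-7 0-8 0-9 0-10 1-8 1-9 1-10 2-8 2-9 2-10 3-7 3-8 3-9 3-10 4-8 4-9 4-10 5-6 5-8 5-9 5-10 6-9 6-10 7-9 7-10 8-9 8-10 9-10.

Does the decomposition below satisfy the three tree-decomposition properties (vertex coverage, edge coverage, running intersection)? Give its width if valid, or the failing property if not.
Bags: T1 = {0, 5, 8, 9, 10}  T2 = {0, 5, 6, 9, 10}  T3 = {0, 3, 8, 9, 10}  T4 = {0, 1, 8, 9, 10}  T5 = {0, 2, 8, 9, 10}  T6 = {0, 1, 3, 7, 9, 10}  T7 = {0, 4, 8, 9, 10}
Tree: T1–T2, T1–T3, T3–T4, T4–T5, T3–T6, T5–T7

A tree decomposition must satisfy three properties: every vertex lies in some bag; for every edge, both endpoints lie together in some bag; and for every vertex, the bags containing it form a connected subtree. Here bags containing vertex 1 are not connected in the tree, so the decomposition is invalid.

No — bags containing vertex 1 are not connected in the tree.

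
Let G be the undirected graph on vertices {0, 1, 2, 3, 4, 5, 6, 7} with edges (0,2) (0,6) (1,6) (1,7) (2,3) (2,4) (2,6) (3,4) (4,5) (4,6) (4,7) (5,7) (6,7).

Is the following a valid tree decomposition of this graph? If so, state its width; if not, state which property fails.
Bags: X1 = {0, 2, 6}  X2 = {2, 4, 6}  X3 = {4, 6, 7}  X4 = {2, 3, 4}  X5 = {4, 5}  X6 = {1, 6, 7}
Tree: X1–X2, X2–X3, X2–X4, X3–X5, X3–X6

No — edge (7,5) lies in no bag.

A tree decomposition must satisfy three properties: every vertex lies in some bag; for every edge, both endpoints lie together in some bag; and for every vertex, the bags containing it form a connected subtree. Here edge (7,5) lies in no bag, so the decomposition is invalid.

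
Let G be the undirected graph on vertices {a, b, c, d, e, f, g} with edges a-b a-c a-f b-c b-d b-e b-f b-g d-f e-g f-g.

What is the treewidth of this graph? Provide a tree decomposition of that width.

Every bag has size at most 3, so the width is 3 − 1 = 2 and tw(G) ≤ 2. On the other hand G contains the 3-clique {b, e, g}. A clique must lie in a single bag of any decomposition, so no decomposition can have width below 2. Combining the bounds, tw(G) = 2.

Treewidth 2.
Bags: B1 = {b, f, g}  B2 = {a, b, f}  B3 = {a, b, c}  B4 = {b, e, g}  B5 = {b, d, f}
Tree: B1–B2, B2–B3, B1–B4, B2–B5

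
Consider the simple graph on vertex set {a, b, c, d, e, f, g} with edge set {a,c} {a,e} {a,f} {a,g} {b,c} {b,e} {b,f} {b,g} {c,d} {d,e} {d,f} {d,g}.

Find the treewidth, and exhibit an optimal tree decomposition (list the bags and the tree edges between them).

Treewidth 3.
Bags: B1 = {a, b, d, f}  B2 = {a, b, d, e}  B3 = {a, b, c, d}  B4 = {a, b, d, g}
Tree: B1–B2, B2–B3, B3–B4

Each bag holds 4 vertices, so the decomposition has width 3, which upper-bounds the treewidth. For the lower bound: the 4 vertex sets {a,f}, {d,e}, {b}, {c} are disjoint, each induces a connected subgraph, and every pair is joined by at least one edge of G. Contracting each set to a single vertex therefore yields K_{4} as a minor, and since treewidth is minor-monotone, tw(G) ≥ tw(K_{4}) = 3. The upper and lower bounds meet at 3, so that is the treewidth.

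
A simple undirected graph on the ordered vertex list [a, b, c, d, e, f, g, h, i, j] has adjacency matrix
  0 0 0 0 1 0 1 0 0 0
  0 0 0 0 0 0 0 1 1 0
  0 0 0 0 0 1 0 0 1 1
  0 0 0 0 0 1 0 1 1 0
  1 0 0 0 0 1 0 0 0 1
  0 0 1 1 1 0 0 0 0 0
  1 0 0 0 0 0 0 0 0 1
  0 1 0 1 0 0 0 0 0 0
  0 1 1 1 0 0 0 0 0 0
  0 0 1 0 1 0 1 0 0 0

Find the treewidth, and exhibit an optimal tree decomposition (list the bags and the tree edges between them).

Each bag holds 3 vertices, so the decomposition has width 2, which upper-bounds the treewidth. Since a–g–j–e–a is a cycle in G, G is not acyclic. Forests are exactly the graphs of treewidth ≤ 1, so tw(G) ≥ 2. Combining the bounds, tw(G) = 2.

Treewidth 2.
One such decomposition:
Bags: B1 = {a, e, g}  B2 = {e, g, j}  B3 = {e, f, j}  B4 = {c, f, j}  B5 = {c, d, f}  B6 = {c, d, i}  B7 = {d, h, i}  B8 = {b, h, i}
Tree: B1–B2, B2–B3, B3–B4, B4–B5, B5–B6, B6–B7, B7–B8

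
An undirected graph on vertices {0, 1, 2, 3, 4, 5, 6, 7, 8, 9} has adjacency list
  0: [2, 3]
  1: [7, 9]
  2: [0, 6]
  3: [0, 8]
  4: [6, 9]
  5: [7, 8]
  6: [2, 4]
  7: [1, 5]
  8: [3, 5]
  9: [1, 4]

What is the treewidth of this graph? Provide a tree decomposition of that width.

Every bag has size at most 3, so the width is 3 − 1 = 2 and tw(G) ≤ 2. Since 0–2–6–4–9–1–7–5–8–3–0 is a cycle in G, G is not acyclic. Forests are exactly the graphs of treewidth ≤ 1, so tw(G) ≥ 2. Hence tw(G) = 2 exactly.

Treewidth 2.
One such decomposition:
Bags: B1 = {0, 2, 6}  B2 = {0, 4, 6}  B3 = {0, 4, 9}  B4 = {0, 1, 9}  B5 = {0, 1, 7}  B6 = {0, 5, 7}  B7 = {0, 5, 8}  B8 = {0, 3, 8}
Tree: B1–B2, B2–B3, B3–B4, B4–B5, B5–B6, B6–B7, B7–B8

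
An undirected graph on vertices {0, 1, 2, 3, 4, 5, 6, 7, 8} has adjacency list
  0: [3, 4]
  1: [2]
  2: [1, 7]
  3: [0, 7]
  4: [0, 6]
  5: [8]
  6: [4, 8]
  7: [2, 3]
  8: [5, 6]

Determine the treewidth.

A width-1 tree decomposition is:
Bags: B1 = {5, 8}  B2 = {6, 8}  B3 = {4, 6}  B4 = {0, 4}  B5 = {0, 3}  B6 = {3, 7}  B7 = {2, 7}  B8 = {1, 2}
Tree: B1–B2, B2–B3, B3–B4, B4–B5, B5–B6, B6–B7, B7–B8
Every bag has size at most 2, so the width is 2 − 1 = 1 and tw(G) ≤ 1. Since G has at least one edge (e.g. 5–8), it is not an edgeless graph, so tw(G) ≥ 1. Hence tw(G) = 1 exactly.

1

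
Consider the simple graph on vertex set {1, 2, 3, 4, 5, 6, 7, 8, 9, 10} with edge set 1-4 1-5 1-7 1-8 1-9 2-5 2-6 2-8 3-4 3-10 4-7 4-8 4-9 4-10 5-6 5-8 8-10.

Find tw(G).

2

A width-2 tree decomposition is:
Bags: B1 = {1, 4, 8}  B2 = {1, 5, 8}  B3 = {1, 4, 9}  B4 = {2, 5, 8}  B5 = {4, 8, 10}  B6 = {1, 4, 7}  B7 = {3, 4, 10}  B8 = {2, 5, 6}
Tree: B1–B2, B1–B3, B2–B4, B1–B5, B3–B6, B5–B7, B4–B8
The largest bag has 3 vertices, giving width 2; this decomposition certifies tw(G) ≤ 2. For the lower bound, the 3 vertices {2, 5, 8} are pairwise adjacent, and any tree decomposition puts a clique entirely inside one bag — forcing width ≥ 2. Hence tw(G) = 2 exactly.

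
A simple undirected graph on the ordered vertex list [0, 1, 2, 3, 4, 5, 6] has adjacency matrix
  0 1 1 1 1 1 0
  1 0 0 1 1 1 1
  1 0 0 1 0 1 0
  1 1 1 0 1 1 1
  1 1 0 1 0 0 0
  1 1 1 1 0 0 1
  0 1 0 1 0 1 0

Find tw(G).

A width-3 tree decomposition is:
Bags: B1 = {1, 3, 5, 6}  B2 = {0, 1, 3, 5}  B3 = {0, 2, 3, 5}  B4 = {0, 1, 3, 4}
Tree: B1–B2, B2–B3, B2–B4
Every bag has size at most 4, so the width is 4 − 1 = 3 and tw(G) ≤ 3. On the other hand G contains the 4-clique {0, 1, 3, 4}. A clique must lie in a single bag of any decomposition, so no decomposition can have width below 3. Therefore the treewidth is 3.

3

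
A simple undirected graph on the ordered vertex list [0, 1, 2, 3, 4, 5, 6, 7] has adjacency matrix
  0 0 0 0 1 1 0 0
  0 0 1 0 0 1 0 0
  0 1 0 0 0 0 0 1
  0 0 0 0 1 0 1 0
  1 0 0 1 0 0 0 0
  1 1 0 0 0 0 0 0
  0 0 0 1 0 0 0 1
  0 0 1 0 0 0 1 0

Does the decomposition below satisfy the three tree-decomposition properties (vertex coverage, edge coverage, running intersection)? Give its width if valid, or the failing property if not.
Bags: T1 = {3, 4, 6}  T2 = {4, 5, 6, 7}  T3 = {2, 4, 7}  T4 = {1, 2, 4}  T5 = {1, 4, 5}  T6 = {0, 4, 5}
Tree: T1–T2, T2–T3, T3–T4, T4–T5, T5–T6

No — bags containing vertex 5 are not connected in the tree.

A tree decomposition must satisfy three properties: every vertex lies in some bag; for every edge, both endpoints lie together in some bag; and for every vertex, the bags containing it form a connected subtree. Here bags containing vertex 5 are not connected in the tree, so the decomposition is invalid.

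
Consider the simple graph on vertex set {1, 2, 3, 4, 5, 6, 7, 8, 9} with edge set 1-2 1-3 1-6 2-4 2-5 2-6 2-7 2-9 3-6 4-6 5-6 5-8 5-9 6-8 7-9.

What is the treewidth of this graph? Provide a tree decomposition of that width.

Treewidth 2.
One optimal decomposition is:
Bags: B1 = {2, 5, 6}  B2 = {2, 5, 9}  B3 = {5, 6, 8}  B4 = {1, 2, 6}  B5 = {1, 3, 6}  B6 = {2, 4, 6}  B7 = {2, 7, 9}
Tree: B1–B2, B1–B3, B1–B4, B4–B5, B1–B6, B2–B7

The largest bag has 3 vertices, giving width 2; this decomposition certifies tw(G) ≤ 2. For the lower bound, the 3 vertices {5, 6, 8} are pairwise adjacent, and any tree decomposition puts a clique entirely inside one bag — forcing width ≥ 2. Combining the bounds, tw(G) = 2.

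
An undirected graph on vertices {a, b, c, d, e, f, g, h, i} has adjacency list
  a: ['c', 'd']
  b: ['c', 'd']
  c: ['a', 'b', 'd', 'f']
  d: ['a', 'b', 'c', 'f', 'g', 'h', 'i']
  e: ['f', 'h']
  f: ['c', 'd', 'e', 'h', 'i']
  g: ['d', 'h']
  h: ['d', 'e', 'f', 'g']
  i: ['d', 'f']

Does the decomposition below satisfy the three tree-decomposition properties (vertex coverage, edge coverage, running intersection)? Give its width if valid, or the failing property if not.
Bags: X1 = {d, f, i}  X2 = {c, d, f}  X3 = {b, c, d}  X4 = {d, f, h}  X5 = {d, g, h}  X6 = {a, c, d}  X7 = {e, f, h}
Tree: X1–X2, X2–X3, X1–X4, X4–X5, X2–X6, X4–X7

Yes; width 2.

Vertex coverage: the bags together contain {a, b, c, d, e, f, g, h, i}, the full vertex set. Edge coverage: each edge of G has both endpoints in at least one bag. Running intersection: for every vertex, the bags containing it form a connected subtree. All three properties hold, so this is a valid tree decomposition of width max|bag| − 1 = 2, and hence tw(G) ≤ 2.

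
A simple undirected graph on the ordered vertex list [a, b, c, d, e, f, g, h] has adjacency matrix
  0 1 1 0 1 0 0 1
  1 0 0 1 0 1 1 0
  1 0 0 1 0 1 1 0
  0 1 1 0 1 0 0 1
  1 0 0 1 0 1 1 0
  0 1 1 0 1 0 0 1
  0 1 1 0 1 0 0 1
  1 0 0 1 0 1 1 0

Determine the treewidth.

4

A width-4 tree decomposition is:
Bags: B1 = {a, b, c, e, h}  B2 = {b, c, e, g, h}  B3 = {b, c, e, f, h}  B4 = {b, c, d, e, h}
Tree: B1–B2, B2–B3, B3–B4
Each bag holds 5 vertices, so the decomposition has width 4, which upper-bounds the treewidth. For the lower bound: the 5 vertex sets {a,h}, {c,g}, {e,f}, {b}, {d} are disjoint, each induces a connected subgraph, and every pair is joined by at least one edge of G. Contracting each set to a single vertex therefore yields K_{5} as a minor, and since treewidth is minor-monotone, tw(G) ≥ tw(K_{5}) = 4. Hence tw(G) = 4 exactly.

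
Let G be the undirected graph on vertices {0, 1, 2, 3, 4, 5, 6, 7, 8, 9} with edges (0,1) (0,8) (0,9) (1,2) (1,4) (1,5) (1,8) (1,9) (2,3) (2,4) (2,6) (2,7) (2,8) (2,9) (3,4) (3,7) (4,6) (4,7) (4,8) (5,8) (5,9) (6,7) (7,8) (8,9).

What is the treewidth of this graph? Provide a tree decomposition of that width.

Treewidth 3.
One such decomposition:
Bags: B1 = {1, 2, 4, 8}  B2 = {2, 4, 7, 8}  B3 = {1, 2, 8, 9}  B4 = {0, 1, 8, 9}  B5 = {2, 4, 6, 7}  B6 = {1, 5, 8, 9}  B7 = {2, 3, 4, 7}
Tree: B1–B2, B1–B3, B3–B4, B2–B5, B4–B6, B2–B7

The largest bag has 4 vertices, giving width 3; this decomposition certifies tw(G) ≤ 3. On the other hand G contains the 4-clique {0, 1, 8, 9}. A clique must lie in a single bag of any decomposition, so no decomposition can have width below 3. Hence tw(G) = 3 exactly.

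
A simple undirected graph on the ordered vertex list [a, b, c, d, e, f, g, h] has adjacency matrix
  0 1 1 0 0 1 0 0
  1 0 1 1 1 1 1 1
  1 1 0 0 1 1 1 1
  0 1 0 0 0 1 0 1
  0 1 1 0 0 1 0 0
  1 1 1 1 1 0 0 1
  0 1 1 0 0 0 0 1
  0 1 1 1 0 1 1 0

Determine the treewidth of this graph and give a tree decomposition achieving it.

Treewidth 3.
One optimal decomposition is:
Bags: B1 = {a, b, c, f}  B2 = {b, c, e, f}  B3 = {b, c, f, h}  B4 = {b, c, g, h}  B5 = {b, d, f, h}
Tree: B1–B2, B1–B3, B3–B4, B3–B5

Each bag holds 4 vertices, so the decomposition has width 3, which upper-bounds the treewidth. Conversely, {b, c, g, h} is a clique of size 4, and the vertices of any clique must share a bag in every tree decomposition; so some bag has ≥ 4 vertices and tw(G) ≥ 3. The upper and lower bounds meet at 3, so that is the treewidth.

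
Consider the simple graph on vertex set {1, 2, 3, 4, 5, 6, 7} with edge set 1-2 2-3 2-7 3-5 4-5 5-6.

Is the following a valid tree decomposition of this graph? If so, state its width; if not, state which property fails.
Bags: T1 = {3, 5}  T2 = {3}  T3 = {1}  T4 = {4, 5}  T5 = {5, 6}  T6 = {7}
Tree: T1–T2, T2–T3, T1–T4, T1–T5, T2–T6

A tree decomposition must satisfy three properties: every vertex lies in some bag; for every edge, both endpoints lie together in some bag; and for every vertex, the bags containing it form a connected subtree. Here vertex 2 appears in no bag, so the decomposition is invalid.

No — vertex 2 appears in no bag.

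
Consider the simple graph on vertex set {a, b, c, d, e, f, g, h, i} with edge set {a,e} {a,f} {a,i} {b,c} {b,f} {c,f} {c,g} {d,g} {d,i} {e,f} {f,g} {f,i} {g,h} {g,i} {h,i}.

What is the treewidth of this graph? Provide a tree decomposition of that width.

The largest bag has 3 vertices, giving width 2; this decomposition certifies tw(G) ≤ 2. On the other hand G contains the 3-clique {d, g, i}. A clique must lie in a single bag of any decomposition, so no decomposition can have width below 2. Combining the bounds, tw(G) = 2.

Treewidth 2.
One such decomposition:
Bags: B1 = {d, g, i}  B2 = {f, g, i}  B3 = {c, f, g}  B4 = {a, f, i}  B5 = {a, e, f}  B6 = {g, h, i}  B7 = {b, c, f}
Tree: B1–B2, B2–B3, B2–B4, B4–B5, B2–B6, B3–B7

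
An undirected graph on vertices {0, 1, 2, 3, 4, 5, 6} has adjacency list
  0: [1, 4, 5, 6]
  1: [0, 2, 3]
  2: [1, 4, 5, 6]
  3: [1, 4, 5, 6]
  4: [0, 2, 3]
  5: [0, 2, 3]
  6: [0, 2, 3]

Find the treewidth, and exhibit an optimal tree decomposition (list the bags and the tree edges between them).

Treewidth 3.
One such decomposition:
Bags: B1 = {0, 1, 2, 3}  B2 = {0, 2, 3, 4}  B3 = {0, 2, 3, 6}  B4 = {0, 2, 3, 5}
Tree: B1–B2, B2–B3, B3–B4

Each bag holds 4 vertices, so the decomposition has width 3, which upper-bounds the treewidth. For the lower bound: the 4 vertex sets {0,1}, {2,4}, {3}, {6} are disjoint, each induces a connected subgraph, and every pair is joined by at least one edge of G. Contracting each set to a single vertex therefore yields K_{4} as a minor, and since treewidth is minor-monotone, tw(G) ≥ tw(K_{4}) = 3. Therefore the treewidth is 3.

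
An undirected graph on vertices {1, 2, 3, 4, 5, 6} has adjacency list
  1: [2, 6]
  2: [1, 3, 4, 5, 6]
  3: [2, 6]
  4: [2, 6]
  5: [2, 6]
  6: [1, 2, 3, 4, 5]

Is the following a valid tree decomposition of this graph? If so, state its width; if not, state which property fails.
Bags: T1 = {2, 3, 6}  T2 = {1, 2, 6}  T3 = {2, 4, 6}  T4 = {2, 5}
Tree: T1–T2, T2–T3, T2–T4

A tree decomposition must satisfy three properties: every vertex lies in some bag; for every edge, both endpoints lie together in some bag; and for every vertex, the bags containing it form a connected subtree. Here edge (6,5) lies in no bag, so the decomposition is invalid.

No — edge (6,5) lies in no bag.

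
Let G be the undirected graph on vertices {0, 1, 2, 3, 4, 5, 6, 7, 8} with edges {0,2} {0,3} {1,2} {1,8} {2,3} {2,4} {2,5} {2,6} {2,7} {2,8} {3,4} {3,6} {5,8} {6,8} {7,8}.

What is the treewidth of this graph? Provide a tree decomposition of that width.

Treewidth 2.
One such decomposition:
Bags: B1 = {2, 5, 8}  B2 = {2, 6, 8}  B3 = {2, 3, 6}  B4 = {2, 7, 8}  B5 = {1, 2, 8}  B6 = {2, 3, 4}  B7 = {0, 2, 3}
Tree: B1–B2, B2–B3, B2–B4, B1–B5, B3–B6, B3–B7

The largest bag has 3 vertices, giving width 2; this decomposition certifies tw(G) ≤ 2. For the lower bound, the 3 vertices {0, 2, 3} are pairwise adjacent, and any tree decomposition puts a clique entirely inside one bag — forcing width ≥ 2. Therefore the treewidth is 2.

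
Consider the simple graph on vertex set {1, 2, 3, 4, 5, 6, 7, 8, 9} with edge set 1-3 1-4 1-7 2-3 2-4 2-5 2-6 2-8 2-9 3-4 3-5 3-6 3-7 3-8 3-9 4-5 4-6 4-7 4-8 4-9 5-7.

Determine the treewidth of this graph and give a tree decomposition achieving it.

Treewidth 3.
One optimal decomposition is:
Bags: B1 = {2, 3, 4, 6}  B2 = {2, 3, 4, 8}  B3 = {2, 3, 4, 5}  B4 = {3, 4, 5, 7}  B5 = {2, 3, 4, 9}  B6 = {1, 3, 4, 7}
Tree: B1–B2, B1–B3, B3–B4, B3–B5, B4–B6

Each bag holds 4 vertices, so the decomposition has width 3, which upper-bounds the treewidth. For the lower bound, the 4 vertices {1, 3, 4, 7} are pairwise adjacent, and any tree decomposition puts a clique entirely inside one bag — forcing width ≥ 3. Hence tw(G) = 3 exactly.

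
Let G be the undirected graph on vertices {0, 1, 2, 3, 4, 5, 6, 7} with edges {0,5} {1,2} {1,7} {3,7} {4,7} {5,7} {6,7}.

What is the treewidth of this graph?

A width-1 tree decomposition is:
Bags: B1 = {5, 7}  B2 = {4, 7}  B3 = {6, 7}  B4 = {3, 7}  B5 = {1, 7}  B6 = {1, 2}  B7 = {0, 5}
Tree: B1–B2, B1–B3, B3–B4, B4–B5, B5–B6, B1–B7
Every bag has size at most 2, so the width is 2 − 1 = 1 and tw(G) ≤ 1. Since G has at least one edge (e.g. 5–7), it is not an edgeless graph, so tw(G) ≥ 1. The upper and lower bounds meet at 1, so that is the treewidth.

1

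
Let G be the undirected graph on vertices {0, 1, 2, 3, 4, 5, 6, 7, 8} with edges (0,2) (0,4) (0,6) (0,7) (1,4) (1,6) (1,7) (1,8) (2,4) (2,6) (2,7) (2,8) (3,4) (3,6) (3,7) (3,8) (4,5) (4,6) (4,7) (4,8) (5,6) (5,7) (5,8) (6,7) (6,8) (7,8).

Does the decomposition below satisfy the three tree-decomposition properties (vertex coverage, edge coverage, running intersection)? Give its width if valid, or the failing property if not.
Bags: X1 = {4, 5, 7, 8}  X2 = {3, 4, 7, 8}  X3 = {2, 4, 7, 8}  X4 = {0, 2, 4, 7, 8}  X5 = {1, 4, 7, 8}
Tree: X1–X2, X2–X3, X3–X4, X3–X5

A tree decomposition must satisfy three properties: every vertex lies in some bag; for every edge, both endpoints lie together in some bag; and for every vertex, the bags containing it form a connected subtree. Here vertex 6 appears in no bag, so the decomposition is invalid.

No — vertex 6 appears in no bag.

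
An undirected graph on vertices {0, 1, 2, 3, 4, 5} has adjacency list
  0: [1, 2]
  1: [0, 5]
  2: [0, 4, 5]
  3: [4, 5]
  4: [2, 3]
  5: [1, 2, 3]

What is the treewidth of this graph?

2

A width-2 tree decomposition is:
Bags: B1 = {3, 4, 5}  B2 = {2, 4, 5}  B3 = {1, 2, 5}  B4 = {0, 1, 2}
Tree: B1–B2, B2–B3, B3–B4
The largest bag has 3 vertices, giving width 2; this decomposition certifies tw(G) ≤ 2. For the lower bound, G contains the cycle 3–4–2–5–3, so G is not a forest; only forests have treewidth ≤ 1, hence tw(G) ≥ 2. Hence tw(G) = 2 exactly.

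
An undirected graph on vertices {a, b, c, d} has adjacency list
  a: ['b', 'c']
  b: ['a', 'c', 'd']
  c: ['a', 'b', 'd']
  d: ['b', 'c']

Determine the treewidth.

A width-2 tree decomposition is:
Bags: B1 = {a, b, c}  B2 = {b, c, d}
Tree: B1–B2
Every bag has size at most 3, so the width is 3 − 1 = 2 and tw(G) ≤ 2. For the lower bound, the 3 vertices {b, c, d} are pairwise adjacent, and any tree decomposition puts a clique entirely inside one bag — forcing width ≥ 2. Therefore the treewidth is 2.

2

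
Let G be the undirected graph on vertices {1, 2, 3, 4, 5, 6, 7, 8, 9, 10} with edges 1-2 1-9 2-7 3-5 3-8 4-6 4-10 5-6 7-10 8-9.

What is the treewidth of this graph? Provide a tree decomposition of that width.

The largest bag has 3 vertices, giving width 2; this decomposition certifies tw(G) ≤ 2. Since 6–5–3–8–9–1–2–7–10–4–6 is a cycle in G, G is not acyclic. Forests are exactly the graphs of treewidth ≤ 1, so tw(G) ≥ 2. Combining the bounds, tw(G) = 2.

Treewidth 2.
Bags: B1 = {3, 5, 6}  B2 = {3, 6, 8}  B3 = {6, 8, 9}  B4 = {1, 6, 9}  B5 = {1, 2, 6}  B6 = {2, 6, 7}  B7 = {6, 7, 10}  B8 = {4, 6, 10}
Tree: B1–B2, B2–B3, B3–B4, B4–B5, B5–B6, B6–B7, B7–B8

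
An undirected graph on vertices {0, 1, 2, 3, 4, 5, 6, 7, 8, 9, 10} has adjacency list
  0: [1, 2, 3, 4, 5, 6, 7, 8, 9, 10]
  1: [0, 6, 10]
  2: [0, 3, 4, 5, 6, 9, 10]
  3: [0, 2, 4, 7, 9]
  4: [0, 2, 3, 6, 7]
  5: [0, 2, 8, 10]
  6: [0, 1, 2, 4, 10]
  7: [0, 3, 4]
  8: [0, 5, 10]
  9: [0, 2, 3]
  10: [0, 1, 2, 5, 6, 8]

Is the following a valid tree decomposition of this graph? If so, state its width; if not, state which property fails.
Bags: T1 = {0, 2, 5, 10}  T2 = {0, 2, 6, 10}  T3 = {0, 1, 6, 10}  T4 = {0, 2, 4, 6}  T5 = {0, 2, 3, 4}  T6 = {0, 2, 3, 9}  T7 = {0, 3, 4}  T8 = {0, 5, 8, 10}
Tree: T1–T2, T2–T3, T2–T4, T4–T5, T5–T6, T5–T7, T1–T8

A tree decomposition must satisfy three properties: every vertex lies in some bag; for every edge, both endpoints lie together in some bag; and for every vertex, the bags containing it form a connected subtree. Here vertex 7 appears in no bag, so the decomposition is invalid.

No — vertex 7 appears in no bag.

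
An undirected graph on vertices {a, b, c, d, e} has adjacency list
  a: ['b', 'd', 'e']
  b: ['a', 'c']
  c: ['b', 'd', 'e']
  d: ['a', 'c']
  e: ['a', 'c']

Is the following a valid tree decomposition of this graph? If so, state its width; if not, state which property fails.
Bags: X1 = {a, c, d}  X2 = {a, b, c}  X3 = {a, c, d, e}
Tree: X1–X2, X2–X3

A tree decomposition must satisfy three properties: every vertex lies in some bag; for every edge, both endpoints lie together in some bag; and for every vertex, the bags containing it form a connected subtree. Here bags containing vertex d are not connected in the tree, so the decomposition is invalid.

No — bags containing vertex d are not connected in the tree.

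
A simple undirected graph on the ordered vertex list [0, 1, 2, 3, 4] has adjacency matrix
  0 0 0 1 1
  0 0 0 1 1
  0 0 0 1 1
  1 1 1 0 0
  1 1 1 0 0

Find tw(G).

2

A width-2 tree decomposition is:
Bags: B1 = {0, 3, 4}  B2 = {2, 3, 4}  B3 = {1, 3, 4}
Tree: B1–B2, B2–B3
Each bag holds 3 vertices, so the decomposition has width 2, which upper-bounds the treewidth. Since 0–4–2–3–0 is a cycle in G, G is not acyclic. Forests are exactly the graphs of treewidth ≤ 1, so tw(G) ≥ 2. Hence tw(G) = 2 exactly.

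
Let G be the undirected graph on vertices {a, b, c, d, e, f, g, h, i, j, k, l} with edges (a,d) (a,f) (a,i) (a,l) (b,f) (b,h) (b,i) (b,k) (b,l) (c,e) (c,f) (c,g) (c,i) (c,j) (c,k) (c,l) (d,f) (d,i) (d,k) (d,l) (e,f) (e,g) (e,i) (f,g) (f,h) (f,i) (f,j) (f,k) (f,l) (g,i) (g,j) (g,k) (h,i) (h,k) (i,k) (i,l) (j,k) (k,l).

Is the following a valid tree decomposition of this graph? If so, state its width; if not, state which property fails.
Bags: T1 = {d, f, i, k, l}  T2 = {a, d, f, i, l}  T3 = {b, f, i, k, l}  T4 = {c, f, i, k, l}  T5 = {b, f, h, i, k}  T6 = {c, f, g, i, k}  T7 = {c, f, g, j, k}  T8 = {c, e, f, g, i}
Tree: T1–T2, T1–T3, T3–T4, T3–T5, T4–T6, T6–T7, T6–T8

Every vertex of G appears in some bag (union = {a, b, c, d, e, f, g, h, i, j, k, l}); every edge is covered by a bag; and for each vertex v the set of bags containing v is connected in the bag tree. The decomposition is therefore valid. The largest bag has 5 vertices, so the width is 4.

Yes; width 4.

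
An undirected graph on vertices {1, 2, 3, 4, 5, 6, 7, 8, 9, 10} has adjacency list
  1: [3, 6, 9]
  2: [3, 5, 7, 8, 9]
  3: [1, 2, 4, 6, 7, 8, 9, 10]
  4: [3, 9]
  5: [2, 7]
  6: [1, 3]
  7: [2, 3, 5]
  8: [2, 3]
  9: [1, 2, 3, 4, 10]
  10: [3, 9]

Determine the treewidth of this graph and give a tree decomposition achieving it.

The largest bag has 3 vertices, giving width 2; this decomposition certifies tw(G) ≤ 2. Conversely, {2, 3, 8} is a clique of size 3, and the vertices of any clique must share a bag in every tree decomposition; so some bag has ≥ 3 vertices and tw(G) ≥ 2. Therefore the treewidth is 2.

Treewidth 2.
One such decomposition:
Bags: B1 = {2, 3, 8}  B2 = {2, 3, 9}  B3 = {2, 3, 7}  B4 = {1, 3, 9}  B5 = {3, 9, 10}  B6 = {3, 4, 9}  B7 = {2, 5, 7}  B8 = {1, 3, 6}
Tree: B1–B2, B2–B3, B2–B4, B4–B5, B4–B6, B3–B7, B4–B8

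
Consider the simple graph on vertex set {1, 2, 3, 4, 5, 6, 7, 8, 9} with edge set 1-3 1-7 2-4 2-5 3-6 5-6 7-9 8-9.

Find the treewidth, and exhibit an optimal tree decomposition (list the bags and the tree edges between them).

Treewidth 1.
Bags: B1 = {8, 9}  B2 = {7, 9}  B3 = {1, 7}  B4 = {1, 3}  B5 = {3, 6}  B6 = {5, 6}  B7 = {2, 5}  B8 = {2, 4}
Tree: B1–B2, B2–B3, B3–B4, B4–B5, B5–B6, B6–B7, B7–B8

Every bag has size at most 2, so the width is 2 − 1 = 1 and tw(G) ≤ 1. G has an edge, so its treewidth is at least 1. The upper and lower bounds meet at 1, so that is the treewidth.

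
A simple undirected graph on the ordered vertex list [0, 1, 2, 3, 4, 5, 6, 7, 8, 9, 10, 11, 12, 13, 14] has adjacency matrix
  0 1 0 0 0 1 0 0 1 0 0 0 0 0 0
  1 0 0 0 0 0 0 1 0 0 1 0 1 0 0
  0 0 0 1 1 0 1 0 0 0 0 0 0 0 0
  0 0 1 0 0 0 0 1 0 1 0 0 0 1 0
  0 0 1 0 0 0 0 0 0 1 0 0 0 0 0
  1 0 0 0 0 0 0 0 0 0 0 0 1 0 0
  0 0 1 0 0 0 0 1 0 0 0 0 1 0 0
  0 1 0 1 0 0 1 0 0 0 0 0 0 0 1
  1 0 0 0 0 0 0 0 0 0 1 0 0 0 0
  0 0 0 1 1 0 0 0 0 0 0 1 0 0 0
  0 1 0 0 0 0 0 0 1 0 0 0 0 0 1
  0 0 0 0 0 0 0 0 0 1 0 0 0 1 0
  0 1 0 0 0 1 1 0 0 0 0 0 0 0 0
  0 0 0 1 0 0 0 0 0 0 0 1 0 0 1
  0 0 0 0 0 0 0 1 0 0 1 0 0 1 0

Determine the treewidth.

3

A width-3 tree decomposition is:
Bags: B1 = {0, 5, 8, 10}  B2 = {0, 1, 5, 10}  B3 = {1, 5, 10, 12}  B4 = {1, 10, 12, 14}  B5 = {1, 7, 12, 14}  B6 = {6, 7, 12, 14}  B7 = {6, 7, 13, 14}  B8 = {3, 6, 7, 13}  B9 = {2, 3, 6, 13}  B10 = {2, 3, 11, 13}  B11 = {2, 3, 9, 11}  B12 = {2, 4, 9, 11}
Tree: B1–B2, B2–B3, B3–B4, B4–B5, B5–B6, B6–B7, B7–B8, B8–B9, B9–B10, B10–B11, B11–B12
Every bag has size at most 4, so the width is 4 − 1 = 3 and tw(G) ≤ 3. For the lower bound: the 4 vertex sets {0,5,8}, {10}, {1}, {6,7,12,14} are disjoint, each induces a connected subgraph, and every pair is joined by at least one edge of G. Contracting each set to a single vertex therefore yields K_{4} as a minor, and since treewidth is minor-monotone, tw(G) ≥ tw(K_{4}) = 3. Therefore the treewidth is 3.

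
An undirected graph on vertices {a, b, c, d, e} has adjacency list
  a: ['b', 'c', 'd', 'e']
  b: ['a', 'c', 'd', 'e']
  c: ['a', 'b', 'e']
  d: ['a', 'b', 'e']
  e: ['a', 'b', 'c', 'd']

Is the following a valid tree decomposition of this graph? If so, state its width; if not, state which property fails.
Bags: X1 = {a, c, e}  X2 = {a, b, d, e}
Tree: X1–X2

A tree decomposition must satisfy three properties: every vertex lies in some bag; for every edge, both endpoints lie together in some bag; and for every vertex, the bags containing it form a connected subtree. Here edge (b,c) lies in no bag, so the decomposition is invalid.

No — edge (b,c) lies in no bag.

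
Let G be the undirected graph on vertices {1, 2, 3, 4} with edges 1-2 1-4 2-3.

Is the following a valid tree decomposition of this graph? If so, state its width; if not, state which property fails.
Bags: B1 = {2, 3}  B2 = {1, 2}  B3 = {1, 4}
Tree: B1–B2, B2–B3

Vertex coverage: the bags together contain {1, 2, 3, 4}, the full vertex set. Edge coverage: each edge of G has both endpoints in at least one bag. Running intersection: for every vertex, the bags containing it form a connected subtree. All three properties hold, so this is a valid tree decomposition of width max|bag| − 1 = 1, and hence tw(G) ≤ 1.

Yes; width 1.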